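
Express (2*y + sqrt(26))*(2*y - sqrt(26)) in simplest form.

(2*y)^2 - (sqrt(26))^2 = 4*y^2 - 26.

4*y^2 - 26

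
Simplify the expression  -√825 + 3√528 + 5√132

17*√33

√825 = 5*√33; 3√528 = 12*√33; 5√132 = 10*√33
Combine: (-5 + 12 + 10)·√33 = 17*√33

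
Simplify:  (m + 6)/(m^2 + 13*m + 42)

1/(m + 7)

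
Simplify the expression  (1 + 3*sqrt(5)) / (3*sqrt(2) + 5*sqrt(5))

Multiply numerator and denominator by -3*sqrt(2) + 5*sqrt(5).
Denominator becomes 107; numerator becomes -9*sqrt(10) - 3*sqrt(2) + 5*sqrt(5) + 75.

(-9*sqrt(10) - 3*sqrt(2) + 5*sqrt(5) + 75)/107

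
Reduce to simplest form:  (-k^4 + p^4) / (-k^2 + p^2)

Factor p^4 - k^4 and cancel (-k^2 + p^2).

k^2 + p^2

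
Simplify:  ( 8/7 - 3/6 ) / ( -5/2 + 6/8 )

-18/49

Numerator: 8/7 - 3/6 = 9/14
Denominator: -5/2 + 6/8 = -7/4
Divide: (9/14) · (-4/7) = -18/49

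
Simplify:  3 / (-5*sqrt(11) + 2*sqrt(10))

Multiply numerator and denominator by 2*sqrt(10) + 5*sqrt(11).
Denominator becomes -235; numerator becomes 6*sqrt(10) + 15*sqrt(11).

(-15*sqrt(11) - 6*sqrt(10))/235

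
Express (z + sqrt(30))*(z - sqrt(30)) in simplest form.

Product of conjugates: (P+Q)(P-Q) = P^2 - Q^2.

z^2 - 30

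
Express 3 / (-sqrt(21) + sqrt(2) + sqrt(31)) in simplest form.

(-18*sqrt(21) - 12*sqrt(31) + 75*sqrt(2) + 3*sqrt(1302))/52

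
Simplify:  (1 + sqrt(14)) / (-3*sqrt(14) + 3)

(-15 - 2*sqrt(14))/39

Multiply numerator and denominator by 3 + 3*sqrt(14).
Denominator becomes -117; numerator becomes 6*sqrt(14) + 45.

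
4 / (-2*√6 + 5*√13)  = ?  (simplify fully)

Multiply numerator and denominator by 2*√6 + 5*√13.
Denominator becomes 301; numerator becomes 8*√6 + 20*√13.

(8*√6 + 20*√13)/301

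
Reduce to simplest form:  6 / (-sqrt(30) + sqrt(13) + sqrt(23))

Group as (sqrt(13) + sqrt(23)) - sqrt(30); multiply by (sqrt(13) + sqrt(23)) + sqrt(30), then rationalise the remaining surd.

(-9*sqrt(30) + 30*sqrt(23) + 60*sqrt(13) + 3*sqrt(8970))/290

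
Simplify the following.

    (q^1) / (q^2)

1/q

Quotient: (q^-1)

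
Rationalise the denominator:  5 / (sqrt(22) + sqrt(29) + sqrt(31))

Group as (sqrt(29) + sqrt(31)) + sqrt(22); multiply by (sqrt(29) + sqrt(31)) - sqrt(22), then rationalise the remaining surd.

(-5*sqrt(19778) + 50*sqrt(31) + 60*sqrt(29) + 95*sqrt(22))/1076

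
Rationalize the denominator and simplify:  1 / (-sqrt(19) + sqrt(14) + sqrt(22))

Group as (sqrt(14) + sqrt(22)) - sqrt(19); multiply by (sqrt(14) + sqrt(22)) + sqrt(19), then rationalise the remaining surd.

(-17*sqrt(19) + 11*sqrt(22) + 27*sqrt(14) + 4*sqrt(1463))/943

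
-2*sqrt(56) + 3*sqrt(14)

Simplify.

2*sqrt(56) = 4*sqrt(14); 3*sqrt(14) = 3*sqrt(14)
Combine: (-4 + 3)·sqrt(14) = -sqrt(14)

-sqrt(14)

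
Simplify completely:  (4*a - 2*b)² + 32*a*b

Expanding gives 16*a² + 16*a*b + 4*b², a perfect square.

4*(2*a + b)²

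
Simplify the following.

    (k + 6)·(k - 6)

(k)^2 - (6)^2 = k² - 36.

k² - 36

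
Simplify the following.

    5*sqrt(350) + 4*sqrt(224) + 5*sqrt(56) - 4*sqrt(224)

5*sqrt(350) = 25*sqrt(14); 4*sqrt(224) = 16*sqrt(14); 5*sqrt(56) = 10*sqrt(14); 4*sqrt(224) = 16*sqrt(14)
Combine: (25 + 16 + 10 - 16)·sqrt(14) = 35*sqrt(14)

35*sqrt(14)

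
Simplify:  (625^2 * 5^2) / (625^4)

5^(-6)

625^2 = 5^8; 5^2 = 5^2; 625^4 = 5^16
Combine exponents: 5^(-6)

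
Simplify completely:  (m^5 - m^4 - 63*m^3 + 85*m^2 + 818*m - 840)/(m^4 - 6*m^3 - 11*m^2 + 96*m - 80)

Factor: m^5 - m^4 - 63*m^3 + 85*m^2 + 818*m - 840 = (m + 7)*(m - 1)*(m + 4)*(m - 5)*(m - 6);  m^4 - 6*m^3 - 11*m^2 + 96*m - 80 = (m - 5)*(m + 4)*(m - 1)*(m - 4)
Cancel the common factors (m - 5), (m + 4), (m - 1).

(m^2 + m - 42)/(m - 4)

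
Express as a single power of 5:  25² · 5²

5^6

25² = 5^4; 5² = 5^2
Combine exponents: 5^6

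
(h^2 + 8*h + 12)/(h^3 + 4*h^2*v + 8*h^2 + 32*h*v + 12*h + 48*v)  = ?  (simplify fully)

Factor: h^2 + 8*h + 12 = (h + 6)*(h + 2);  h^3 + 4*h^2*v + 8*h^2 + 32*h*v + 12*h + 48*v = (h + 2)*(h + 4*v)*(h + 6)
Cancel the common factors (h + 2), (h + 6).

1/(h + 4*v)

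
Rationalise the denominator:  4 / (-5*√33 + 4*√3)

Multiply numerator and denominator by 4*√3 + 5*√33.
Denominator becomes -777; numerator becomes 16*√3 + 20*√33.

(-20*√33 - 16*√3)/777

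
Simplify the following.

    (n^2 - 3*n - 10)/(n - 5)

Factor: n^2 - 3*n - 10 = (n - 5)*(n + 2)
Cancel the common factor (n - 5).

n + 2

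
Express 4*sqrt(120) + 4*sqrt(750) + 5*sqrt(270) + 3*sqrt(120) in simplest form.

4*sqrt(120) = 8*sqrt(30); 4*sqrt(750) = 20*sqrt(30); 5*sqrt(270) = 15*sqrt(30); 3*sqrt(120) = 6*sqrt(30)
Combine: (8 + 20 + 15 + 6)·sqrt(30) = 49*sqrt(30)

49*sqrt(30)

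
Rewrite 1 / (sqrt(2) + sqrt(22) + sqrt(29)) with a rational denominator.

(-4*sqrt(319) - 5*sqrt(29) + 9*sqrt(22) + 49*sqrt(2))/151

Group as (sqrt(2) + sqrt(22)) + sqrt(29); multiply by (sqrt(2) + sqrt(22)) - sqrt(29), then rationalise the remaining surd.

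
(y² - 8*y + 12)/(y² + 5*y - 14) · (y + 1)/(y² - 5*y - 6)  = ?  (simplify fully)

1/(y + 7)

Factor: y² - 8*y + 12 = (y - 2)·(y - 6);  y² + 5*y - 14 = (y + 7)·(y - 2);  y² - 5*y - 6 = (y - 6)·(y + 1)
Cancel the common factors (y - 6), (y - 2), (y + 1).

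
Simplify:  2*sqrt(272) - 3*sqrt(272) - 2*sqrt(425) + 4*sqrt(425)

6*sqrt(17)

2*sqrt(272) = 8*sqrt(17); 3*sqrt(272) = 12*sqrt(17); 2*sqrt(425) = 10*sqrt(17); 4*sqrt(425) = 20*sqrt(17)
Combine: (8 - 12 - 10 + 20)·sqrt(17) = 6*sqrt(17)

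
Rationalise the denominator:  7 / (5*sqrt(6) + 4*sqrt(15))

Multiply numerator and denominator by -5*sqrt(6) + 4*sqrt(15).
Denominator becomes 90; numerator becomes -35*sqrt(6) + 28*sqrt(15).

(-35*sqrt(6) + 28*sqrt(15))/90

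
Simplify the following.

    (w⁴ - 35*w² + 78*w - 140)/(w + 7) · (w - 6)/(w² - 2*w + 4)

Factor: w⁴ - 35*w² + 78*w - 140 = (w - 5)·(w + 7)·(w² - 2*w + 4)
Cancel the common factors (w² - 2*w + 4), (w + 7).

w² - 11*w + 30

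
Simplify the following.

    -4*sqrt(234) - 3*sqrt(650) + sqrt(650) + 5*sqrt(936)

4*sqrt(234) = 12*sqrt(26); 3*sqrt(650) = 15*sqrt(26); sqrt(650) = 5*sqrt(26); 5*sqrt(936) = 30*sqrt(26)
Combine: (-12 - 15 + 5 + 30)·sqrt(26) = 8*sqrt(26)

8*sqrt(26)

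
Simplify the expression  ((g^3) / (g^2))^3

Inside the bracket: g^1
Raise to the power 3: g^3

g^3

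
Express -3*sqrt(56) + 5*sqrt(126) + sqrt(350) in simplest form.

14*sqrt(14)

3*sqrt(56) = 6*sqrt(14); 5*sqrt(126) = 15*sqrt(14); sqrt(350) = 5*sqrt(14)
Combine: (-6 + 15 + 5)·sqrt(14) = 14*sqrt(14)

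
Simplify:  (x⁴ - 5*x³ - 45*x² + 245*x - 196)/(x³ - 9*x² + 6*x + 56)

Factor: x⁴ - 5*x³ - 45*x² + 245*x - 196 = (x + 7)·(x - 4)·(x - 1)·(x - 7);  x³ - 9*x² + 6*x + 56 = (x + 2)·(x - 4)·(x - 7)
Cancel the common factors (x - 4), (x - 7).

(x² + 6*x - 7)/(x + 2)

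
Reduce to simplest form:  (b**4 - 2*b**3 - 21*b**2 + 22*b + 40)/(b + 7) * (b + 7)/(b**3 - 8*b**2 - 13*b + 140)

(b**2 - b - 2)/(b - 7)

Factor: b**4 - 2*b**3 - 21*b**2 + 22*b + 40 = (b + 4)*(b - 5)*(b - 2)*(b + 1);  b**3 - 8*b**2 - 13*b + 140 = (b - 5)*(b + 4)*(b - 7)
Cancel the common factors (b - 5), (b + 7), (b + 4).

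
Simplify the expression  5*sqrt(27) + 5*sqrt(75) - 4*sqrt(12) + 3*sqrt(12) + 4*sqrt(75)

5*sqrt(27) = 15*sqrt(3); 5*sqrt(75) = 25*sqrt(3); 4*sqrt(12) = 8*sqrt(3); 3*sqrt(12) = 6*sqrt(3); 4*sqrt(75) = 20*sqrt(3)
Combine: (15 + 25 - 8 + 6 + 20)·sqrt(3) = 58*sqrt(3)

58*sqrt(3)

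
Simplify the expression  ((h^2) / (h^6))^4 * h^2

Inside the bracket: (h^-4)
Raise to the power 4: (h^-16)
Multiply by h^2: add exponents.

h^(-14)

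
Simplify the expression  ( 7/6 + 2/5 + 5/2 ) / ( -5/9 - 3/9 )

-183/40

Numerator: 7/6 + 2/5 + 5/2 = 61/15
Denominator: -5/9 - 3/9 = -8/9
Divide: (61/15) · (-9/8) = -183/40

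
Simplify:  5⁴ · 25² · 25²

5⁴ = 5^4; 25² = 5^4; 25² = 5^4
Combine exponents: 5^12

5^12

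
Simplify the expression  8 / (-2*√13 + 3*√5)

(-16*√13 - 24*√5)/7

Multiply numerator and denominator by 3*√5 + 2*√13.
Denominator becomes -7; numerator becomes 24*√5 + 16*√13.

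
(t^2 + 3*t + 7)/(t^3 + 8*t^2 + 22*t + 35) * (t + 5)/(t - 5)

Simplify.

Factor: t^3 + 8*t^2 + 22*t + 35 = (t + 5)*(t^2 + 3*t + 7)
Cancel the common factors (t^2 + 3*t + 7), (t + 5).

1/(t - 5)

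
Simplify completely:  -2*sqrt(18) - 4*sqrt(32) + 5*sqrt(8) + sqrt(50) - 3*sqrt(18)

-16*sqrt(2)

2*sqrt(18) = 6*sqrt(2); 4*sqrt(32) = 16*sqrt(2); 5*sqrt(8) = 10*sqrt(2); sqrt(50) = 5*sqrt(2); 3*sqrt(18) = 9*sqrt(2)
Combine: (-6 - 16 + 10 + 5 - 9)·sqrt(2) = -16*sqrt(2)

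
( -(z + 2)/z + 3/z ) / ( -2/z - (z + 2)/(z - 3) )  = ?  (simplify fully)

(z² - 4*z + 3)/(z² + 4*z - 6)

Numerator: -(z + 2)/z + 3/z = (-z + 1)/z
Denominator: -2/z - (z + 2)/(z - 3) = (-z² - 4*z + 6)/(z² - 3*z)
Divide: ((-z + 1)/z) · ((z² - 3*z)/(-z² - 4*z + 6)) = (z² - 4*z + 3)/(z² + 4*z - 6)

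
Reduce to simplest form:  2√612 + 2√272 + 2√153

26*√17

2√612 = 12*√17; 2√272 = 8*√17; 2√153 = 6*√17
Combine: (12 + 8 + 6)·√17 = 26*√17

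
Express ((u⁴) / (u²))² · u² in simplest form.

u⁶

Inside the bracket: u²
Raise to the power 2: u⁴
Multiply by u²: add exponents.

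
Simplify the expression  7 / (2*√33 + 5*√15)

(-14*√33 + 35*√15)/243

Multiply numerator and denominator by -2*√33 + 5*√15.
Denominator becomes 243; numerator becomes -14*√33 + 35*√15.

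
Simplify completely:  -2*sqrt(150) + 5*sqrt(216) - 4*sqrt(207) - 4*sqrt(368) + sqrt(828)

-22*sqrt(23) + 20*sqrt(6)

2*sqrt(150) = 10*sqrt(6); 5*sqrt(216) = 30*sqrt(6); 4*sqrt(207) = 12*sqrt(23); 4*sqrt(368) = 16*sqrt(23); sqrt(828) = 6*sqrt(23)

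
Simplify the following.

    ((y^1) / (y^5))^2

y^(-8)

Inside the bracket: (y^-4)
Raise to the power 2: (y^-8)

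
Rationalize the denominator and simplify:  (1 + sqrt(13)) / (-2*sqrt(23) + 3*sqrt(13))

Multiply numerator and denominator by 2*sqrt(23) + 3*sqrt(13).
Denominator becomes 25; numerator becomes 2*sqrt(23) + 3*sqrt(13) + 2*sqrt(299) + 39.

(2*sqrt(23) + 3*sqrt(13) + 2*sqrt(299) + 39)/25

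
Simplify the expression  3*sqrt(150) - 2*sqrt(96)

7*sqrt(6)

3*sqrt(150) = 15*sqrt(6); 2*sqrt(96) = 8*sqrt(6)
Combine: (15 - 8)·sqrt(6) = 7*sqrt(6)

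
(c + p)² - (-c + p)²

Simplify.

Binomially expand both and collect terms in p, c.

4*c*p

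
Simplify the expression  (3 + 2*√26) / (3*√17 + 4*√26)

(-6*√442 - 9*√17 + 12*√26 + 208)/263

Multiply numerator and denominator by -3*√17 + 4*√26.
Denominator becomes 263; numerator becomes -6*√442 - 9*√17 + 12*√26 + 208.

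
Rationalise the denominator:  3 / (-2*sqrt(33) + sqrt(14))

(-6*sqrt(33) - 3*sqrt(14))/118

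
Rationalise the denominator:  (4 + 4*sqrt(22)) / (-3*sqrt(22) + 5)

(-284 - 32*sqrt(22))/173

Multiply numerator and denominator by 5 + 3*sqrt(22).
Denominator becomes -173; numerator becomes 32*sqrt(22) + 284.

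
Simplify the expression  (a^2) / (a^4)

Quotient: (a^-2)

a^(-2)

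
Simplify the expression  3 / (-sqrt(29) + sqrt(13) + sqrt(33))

(-51*sqrt(29) + 27*sqrt(33) + 147*sqrt(13) + 6*sqrt(12441))/1427

Group as (sqrt(13) + sqrt(33)) - sqrt(29); multiply by (sqrt(13) + sqrt(33)) + sqrt(29), then rationalise the remaining surd.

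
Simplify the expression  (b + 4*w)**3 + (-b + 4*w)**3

24*b**2*w + 128*w**3

Only the even-power cross terms survive.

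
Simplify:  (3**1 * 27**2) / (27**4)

3**(-5)

3**1 = 3**1; 27**2 = 3**6; 27**4 = 3**12
Combine exponents: 3**(-5)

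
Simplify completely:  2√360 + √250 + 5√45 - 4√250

-3*√10 + 15*√5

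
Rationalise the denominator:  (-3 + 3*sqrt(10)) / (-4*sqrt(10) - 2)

(-21 + 3*sqrt(10))/26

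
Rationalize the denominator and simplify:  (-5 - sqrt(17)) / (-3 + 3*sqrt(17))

(-3*sqrt(17) - 11)/24

Multiply numerator and denominator by -3*sqrt(17) - 3.
Denominator becomes -144; numerator becomes 66 + 18*sqrt(17).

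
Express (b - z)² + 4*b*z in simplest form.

(b + z)²

Expanding gives b² + 2*b*z + z², a perfect square.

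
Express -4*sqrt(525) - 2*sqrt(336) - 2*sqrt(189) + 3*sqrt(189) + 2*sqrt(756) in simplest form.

4*sqrt(525) = 20*sqrt(21); 2*sqrt(336) = 8*sqrt(21); 2*sqrt(189) = 6*sqrt(21); 3*sqrt(189) = 9*sqrt(21); 2*sqrt(756) = 12*sqrt(21)
Combine: (-20 - 8 - 6 + 9 + 12)·sqrt(21) = -13*sqrt(21)

-13*sqrt(21)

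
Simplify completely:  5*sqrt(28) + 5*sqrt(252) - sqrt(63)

5*sqrt(28) = 10*sqrt(7); 5*sqrt(252) = 30*sqrt(7); sqrt(63) = 3*sqrt(7)
Combine: (10 + 30 - 3)·sqrt(7) = 37*sqrt(7)

37*sqrt(7)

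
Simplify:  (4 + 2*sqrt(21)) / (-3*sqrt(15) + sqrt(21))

Multiply numerator and denominator by sqrt(21) + 3*sqrt(15).
Denominator becomes -114; numerator becomes 4*sqrt(21) + 42 + 12*sqrt(15) + 18*sqrt(35).

(-9*sqrt(35) - 6*sqrt(15) - 21 - 2*sqrt(21))/57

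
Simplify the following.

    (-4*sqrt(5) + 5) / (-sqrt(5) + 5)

(-3*sqrt(5) + 1)/4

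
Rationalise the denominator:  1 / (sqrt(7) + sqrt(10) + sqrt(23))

(-sqrt(1610) - 3*sqrt(23) + 10*sqrt(10) + 13*sqrt(7))/122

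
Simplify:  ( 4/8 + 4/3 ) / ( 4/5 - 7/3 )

Numerator: 4/8 + 4/3 = 11/6
Denominator: 4/5 - 7/3 = -23/15
Divide: (11/6) · (-15/23) = -55/46

-55/46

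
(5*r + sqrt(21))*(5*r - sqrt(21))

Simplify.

25*r^2 - 21

(5*r)^2 - (sqrt(21))^2 = 25*r^2 - 21.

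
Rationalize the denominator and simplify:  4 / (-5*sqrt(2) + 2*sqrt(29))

(10*sqrt(2) + 4*sqrt(29))/33

Multiply numerator and denominator by 5*sqrt(2) + 2*sqrt(29).
Denominator becomes 66; numerator becomes 20*sqrt(2) + 8*sqrt(29).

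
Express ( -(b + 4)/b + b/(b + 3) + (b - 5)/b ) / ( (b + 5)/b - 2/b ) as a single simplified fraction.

(b^2 - 9*b - 27)/(b^2 + 6*b + 9)

Numerator: -(b + 4)/b + b/(b + 3) + (b - 5)/b = (b^2 - 9*b - 27)/(b^2 + 3*b)
Denominator: (b + 5)/b - 2/b = (b + 3)/b
Divide: ((b^2 - 9*b - 27)/(b^2 + 3*b)) · (b/(b + 3)) = (b^2 - 9*b - 27)/(b^2 + 6*b + 9)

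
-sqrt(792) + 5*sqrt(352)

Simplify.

14*sqrt(22)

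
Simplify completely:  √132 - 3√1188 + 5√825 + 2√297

√132 = 2*√33; 3√1188 = 18*√33; 5√825 = 25*√33; 2√297 = 6*√33
Combine: (2 - 18 + 25 + 6)·√33 = 15*√33

15*√33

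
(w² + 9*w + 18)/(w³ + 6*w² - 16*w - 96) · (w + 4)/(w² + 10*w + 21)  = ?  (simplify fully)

Factor: w² + 9*w + 18 = (w + 3)·(w + 6);  w³ + 6*w² - 16*w - 96 = (w + 4)·(w + 6)·(w - 4);  w² + 10*w + 21 = (w + 3)·(w + 7)
Cancel the common factors (w + 3), (w + 4), (w + 6).

1/(w² + 3*w - 28)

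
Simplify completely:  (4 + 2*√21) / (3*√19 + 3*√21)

Multiply numerator and denominator by -3*√19 + 3*√21.
Denominator becomes 18; numerator becomes -6*√399 - 12*√19 + 12*√21 + 126.

(-√399 - 2*√19 + 2*√21 + 21)/3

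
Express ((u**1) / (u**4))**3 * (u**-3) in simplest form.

u**(-12)

Inside the bracket: (u**-3)
Raise to the power 3: (u**-9)
Multiply by (u**-3): add exponents.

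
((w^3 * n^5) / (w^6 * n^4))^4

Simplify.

n^4/w^12

Inside the bracket: (w^-3) * n^1
Raise to the power 4: (w^-12) * n^4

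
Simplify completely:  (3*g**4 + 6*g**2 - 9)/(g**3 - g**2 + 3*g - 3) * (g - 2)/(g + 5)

(3*g**2 - 3*g - 6)/(g + 5)

Factor: 3*g**4 + 6*g**2 - 9 = 3*(g - 1)*(g**2 + 3)*(g + 1);  g**3 - g**2 + 3*g - 3 = (g**2 + 3)*(g - 1)
Cancel the common factors (g**2 + 3), (g - 1).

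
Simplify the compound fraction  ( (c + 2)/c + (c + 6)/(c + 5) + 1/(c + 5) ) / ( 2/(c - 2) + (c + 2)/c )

Numerator: (c + 2)/c + (c + 6)/(c + 5) + 1/(c + 5) = (2*c² + 14*c + 10)/(c² + 5*c)
Denominator: 2/(c - 2) + (c + 2)/c = (c² + 2*c - 4)/(c² - 2*c)
Divide: ((2*c² + 14*c + 10)/(c² + 5*c)) · ((c² - 2*c)/(c² + 2*c - 4)) = (2*c³ + 10*c² - 18*c - 20)/(c³ + 7*c² + 6*c - 20)

(2*c³ + 10*c² - 18*c - 20)/(c³ + 7*c² + 6*c - 20)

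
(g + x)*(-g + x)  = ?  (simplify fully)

-g^2 + x^2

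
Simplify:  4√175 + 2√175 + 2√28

4√175 = 20*√7; 2√175 = 10*√7; 2√28 = 4*√7
Combine: (20 + 10 + 4)·√7 = 34*√7

34*√7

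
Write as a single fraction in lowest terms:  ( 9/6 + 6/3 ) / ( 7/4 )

2

Numerator: 9/6 + 6/3 = 7/2
Denominator: 7/4 = 7/4
Divide: (7/2) · (4/7) = 2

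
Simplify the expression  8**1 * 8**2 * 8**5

2**24

8**1 = 2**3; 8**2 = 2**6; 8**5 = 2**15
Combine exponents: 2**24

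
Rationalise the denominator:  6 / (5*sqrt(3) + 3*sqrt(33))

Multiply numerator and denominator by -5*sqrt(3) + 3*sqrt(33).
Denominator becomes 222; numerator becomes -30*sqrt(3) + 18*sqrt(33).

(-5*sqrt(3) + 3*sqrt(33))/37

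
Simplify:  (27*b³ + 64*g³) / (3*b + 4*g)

9*b² - 12*b*g + 16*g²

Factor as (a+b)(a^2-ab+b^2) with a=(3*b), b=(4*g).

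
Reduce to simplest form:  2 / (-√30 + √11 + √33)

(-7*√30 + 4*√33 + 26*√11 + 33*√10)/314

Group as (√11 + √33) - √30; multiply by (√11 + √33) + √30, then rationalise the remaining surd.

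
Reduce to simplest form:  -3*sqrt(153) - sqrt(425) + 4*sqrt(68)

3*sqrt(153) = 9*sqrt(17); sqrt(425) = 5*sqrt(17); 4*sqrt(68) = 8*sqrt(17)
Combine: (-9 - 5 + 8)·sqrt(17) = -6*sqrt(17)

-6*sqrt(17)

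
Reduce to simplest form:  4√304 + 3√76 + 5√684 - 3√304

40*√19

4√304 = 16*√19; 3√76 = 6*√19; 5√684 = 30*√19; 3√304 = 12*√19
Combine: (16 + 6 + 30 - 12)·√19 = 40*√19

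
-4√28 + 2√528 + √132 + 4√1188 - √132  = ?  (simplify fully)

4√28 = 8*√7; 2√528 = 8*√33; √132 = 2*√33; 4√1188 = 24*√33; √132 = 2*√33

-8*√7 + 32*√33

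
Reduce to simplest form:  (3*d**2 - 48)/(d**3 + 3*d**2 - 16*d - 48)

3/(d + 3)

Factor: 3*d**2 - 48 = 3*(d - 4)*(d + 4);  d**3 + 3*d**2 - 16*d - 48 = (d + 4)*(d - 4)*(d + 3)
Cancel the common factors (d - 4), (d + 4).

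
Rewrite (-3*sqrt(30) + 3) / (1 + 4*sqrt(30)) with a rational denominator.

(-363 + 15*sqrt(30))/479

Multiply numerator and denominator by -4*sqrt(30) + 1.
Denominator becomes -479; numerator becomes -15*sqrt(30) + 363.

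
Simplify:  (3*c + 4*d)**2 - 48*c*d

(3*c - 4*d)**2

Expanding gives 9*c**2 - 24*c*d + 16*d**2, a perfect square.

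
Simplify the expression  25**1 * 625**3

25**1 = 5**2; 625**3 = 5**12
Combine exponents: 5**14

5**14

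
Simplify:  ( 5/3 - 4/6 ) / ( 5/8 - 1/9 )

72/37

Numerator: 5/3 - 4/6 = 1
Denominator: 5/8 - 1/9 = 37/72
Divide: (1) · (72/37) = 72/37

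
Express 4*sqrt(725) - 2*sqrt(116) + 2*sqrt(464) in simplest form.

4*sqrt(725) = 20*sqrt(29); 2*sqrt(116) = 4*sqrt(29); 2*sqrt(464) = 8*sqrt(29)
Combine: (20 - 4 + 8)·sqrt(29) = 24*sqrt(29)

24*sqrt(29)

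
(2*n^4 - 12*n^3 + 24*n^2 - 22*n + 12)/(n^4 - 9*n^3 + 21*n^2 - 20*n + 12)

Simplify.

Factor: 2*n^4 - 12*n^3 + 24*n^2 - 22*n + 12 = 2*(n^2 - n + 1)*(n - 3)*(n - 2);  n^4 - 9*n^3 + 21*n^2 - 20*n + 12 = (n - 2)*(n - 6)*(n^2 - n + 1)
Cancel the common factors (n^2 - n + 1), (n - 2).

(2*n - 6)/(n - 6)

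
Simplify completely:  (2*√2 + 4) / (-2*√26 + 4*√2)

(-√26 - √13 - 2*√2 - 2)/9

Multiply numerator and denominator by 4*√2 + 2*√26.
Denominator becomes -72; numerator becomes 16 + 16*√2 + 8*√13 + 8*√26.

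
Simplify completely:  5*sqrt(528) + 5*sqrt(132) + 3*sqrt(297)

39*sqrt(33)

5*sqrt(528) = 20*sqrt(33); 5*sqrt(132) = 10*sqrt(33); 3*sqrt(297) = 9*sqrt(33)
Combine: (20 + 10 + 9)·sqrt(33) = 39*sqrt(33)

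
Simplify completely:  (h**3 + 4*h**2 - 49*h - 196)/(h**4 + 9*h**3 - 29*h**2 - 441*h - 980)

Factor: h**3 + 4*h**2 - 49*h - 196 = (h + 7)*(h + 4)*(h - 7);  h**4 + 9*h**3 - 29*h**2 - 441*h - 980 = (h + 5)*(h + 7)*(h - 7)*(h + 4)
Cancel the common factors (h + 7), (h + 4), (h - 7).

1/(h + 5)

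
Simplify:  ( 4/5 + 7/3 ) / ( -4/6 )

-47/10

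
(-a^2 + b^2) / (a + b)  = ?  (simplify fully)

Difference of squares: factor out (a + b).

-a + b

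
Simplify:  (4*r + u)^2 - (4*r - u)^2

16*r*u

Only the odd-power cross terms survive.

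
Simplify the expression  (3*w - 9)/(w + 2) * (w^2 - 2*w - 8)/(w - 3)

3*w - 12

Factor: 3*w - 9 = 3*(w - 3);  w^2 - 2*w - 8 = (w + 2)*(w - 4)
Cancel the common factors (w - 3), (w + 2).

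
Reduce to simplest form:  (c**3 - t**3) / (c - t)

Factor as (a-b)(a**2+ab+b**2) with a=c, b=t.

c**2 + c*t + t**2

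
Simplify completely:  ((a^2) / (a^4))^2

a^(-4)

Inside the bracket: (a^-2)
Raise to the power 2: (a^-4)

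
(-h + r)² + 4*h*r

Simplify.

(h + r)²

After expansion: h² + 2*h*r + r² — a perfect-square trinomial.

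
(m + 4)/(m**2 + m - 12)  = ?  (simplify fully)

Factor: m**2 + m - 12 = (m - 3)*(m + 4)
Cancel the common factor (m + 4).

1/(m - 3)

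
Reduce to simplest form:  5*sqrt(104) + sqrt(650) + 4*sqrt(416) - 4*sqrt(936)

5*sqrt(104) = 10*sqrt(26); sqrt(650) = 5*sqrt(26); 4*sqrt(416) = 16*sqrt(26); 4*sqrt(936) = 24*sqrt(26)
Combine: (10 + 5 + 16 - 24)·sqrt(26) = 7*sqrt(26)

7*sqrt(26)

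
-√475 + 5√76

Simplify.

√475 = 5*√19; 5√76 = 10*√19
Combine: (-5 + 10)·√19 = 5*√19

5*√19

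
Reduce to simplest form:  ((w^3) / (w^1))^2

Inside the bracket: w^2
Raise to the power 2: w^4

w^4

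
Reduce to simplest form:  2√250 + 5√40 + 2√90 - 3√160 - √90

2√250 = 10*√10; 5√40 = 10*√10; 2√90 = 6*√10; 3√160 = 12*√10; √90 = 3*√10
Combine: (10 + 10 + 6 - 12 - 3)·√10 = 11*√10

11*√10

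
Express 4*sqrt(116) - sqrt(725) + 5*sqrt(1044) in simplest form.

33*sqrt(29)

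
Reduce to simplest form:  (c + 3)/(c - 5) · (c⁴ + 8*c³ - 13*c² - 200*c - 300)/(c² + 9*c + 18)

c² + 7*c + 10

Factor: c⁴ + 8*c³ - 13*c² - 200*c - 300 = (c - 5)·(c + 2)·(c + 5)·(c + 6);  c² + 9*c + 18 = (c + 6)·(c + 3)
Cancel the common factors (c + 3), (c + 6), (c - 5).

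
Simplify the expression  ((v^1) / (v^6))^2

v^(-10)

Inside the bracket: (v^-5)
Raise to the power 2: (v^-10)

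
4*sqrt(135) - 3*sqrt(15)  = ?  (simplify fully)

9*sqrt(15)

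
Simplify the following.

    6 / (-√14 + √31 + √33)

(-75*√14 + 18*√33 + 24*√31 + 3*√14322)/398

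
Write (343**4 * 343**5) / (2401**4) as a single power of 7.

7**11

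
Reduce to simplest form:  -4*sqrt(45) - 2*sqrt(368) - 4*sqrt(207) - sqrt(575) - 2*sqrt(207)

-31*sqrt(23) - 12*sqrt(5)

4*sqrt(45) = 12*sqrt(5); 2*sqrt(368) = 8*sqrt(23); 4*sqrt(207) = 12*sqrt(23); sqrt(575) = 5*sqrt(23); 2*sqrt(207) = 6*sqrt(23)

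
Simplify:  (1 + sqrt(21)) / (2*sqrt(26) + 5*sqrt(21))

Multiply numerator and denominator by -2*sqrt(26) + 5*sqrt(21).
Denominator becomes 421; numerator becomes -2*sqrt(546) - 2*sqrt(26) + 5*sqrt(21) + 105.

(-2*sqrt(546) - 2*sqrt(26) + 5*sqrt(21) + 105)/421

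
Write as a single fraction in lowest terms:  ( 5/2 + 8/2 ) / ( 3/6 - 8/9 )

-117/7

Numerator: 5/2 + 8/2 = 13/2
Denominator: 3/6 - 8/9 = -7/18
Divide: (13/2) · (-18/7) = -117/7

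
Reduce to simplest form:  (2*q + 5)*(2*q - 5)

Difference of squares with P = 2*q, Q = 5.

4*q**2 - 25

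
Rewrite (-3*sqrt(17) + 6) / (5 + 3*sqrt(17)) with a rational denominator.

Multiply numerator and denominator by -3*sqrt(17) + 5.
Denominator becomes -128; numerator becomes -33*sqrt(17) + 183.

(-183 + 33*sqrt(17))/128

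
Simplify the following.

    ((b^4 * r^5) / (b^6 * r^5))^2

b^(-4)

Inside the bracket: (b^-2)
Raise to the power 2: (b^-4)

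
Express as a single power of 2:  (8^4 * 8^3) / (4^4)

2^13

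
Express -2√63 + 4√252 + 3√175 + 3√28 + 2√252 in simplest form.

51*√7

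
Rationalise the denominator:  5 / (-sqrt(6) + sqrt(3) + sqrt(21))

(-20*sqrt(3) - 5*sqrt(42) + 15*sqrt(6) + 10*sqrt(21))/12

Group as (sqrt(3) + sqrt(21)) - sqrt(6); multiply by (sqrt(3) + sqrt(21)) + sqrt(6), then rationalise the remaining surd.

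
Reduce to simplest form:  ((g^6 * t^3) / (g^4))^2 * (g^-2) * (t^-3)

Inside the bracket: g^2 * t^3
Raise to the power 2: g^4 * t^6
Multiply by (g^-2) * (t^-3): add exponents.

g^2*t^3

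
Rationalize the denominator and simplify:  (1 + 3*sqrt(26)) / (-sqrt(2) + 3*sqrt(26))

Multiply numerator and denominator by sqrt(2) + 3*sqrt(26).
Denominator becomes 232; numerator becomes sqrt(2) + 3*sqrt(26) + 6*sqrt(13) + 234.

(sqrt(2) + 3*sqrt(26) + 6*sqrt(13) + 234)/232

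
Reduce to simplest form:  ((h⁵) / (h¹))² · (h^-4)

h⁴

Inside the bracket: h⁴
Raise to the power 2: h⁸
Multiply by (h^-4): add exponents.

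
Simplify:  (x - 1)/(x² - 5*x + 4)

1/(x - 4)

Factor: x² - 5*x + 4 = (x - 4)·(x - 1)
Cancel the common factor (x - 1).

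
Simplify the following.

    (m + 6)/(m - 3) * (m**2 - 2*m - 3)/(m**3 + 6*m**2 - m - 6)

1/(m - 1)

Factor: m**2 - 2*m - 3 = (m - 3)*(m + 1);  m**3 + 6*m**2 - m - 6 = (m + 6)*(m + 1)*(m - 1)
Cancel the common factors (m - 3), (m + 6), (m + 1).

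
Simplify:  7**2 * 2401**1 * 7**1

7**7

7**2 = 7**2; 2401**1 = 7**4; 7**1 = 7**1
Combine exponents: 7**7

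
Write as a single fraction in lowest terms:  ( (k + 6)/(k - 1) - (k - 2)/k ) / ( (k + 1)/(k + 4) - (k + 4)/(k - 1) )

(-9*k^2 - 34*k + 8)/(8*k^2 + 17*k)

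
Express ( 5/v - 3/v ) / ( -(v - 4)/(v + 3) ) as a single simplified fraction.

(-2*v - 6)/(v**2 - 4*v)

Numerator: 5/v - 3/v = 2/v
Denominator: -(v - 4)/(v + 3) = (-v + 4)/(v + 3)
Divide: (2/v) · ((v + 3)/(-v + 4)) = (-2*v - 6)/(v**2 - 4*v)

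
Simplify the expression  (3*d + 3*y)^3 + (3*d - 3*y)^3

Write as f((3*d),(3*y)) + f((3*d),-(3*y)) and expand.

54*d*(d^2 + 3*y^2)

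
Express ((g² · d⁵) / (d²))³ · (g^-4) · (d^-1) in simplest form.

d⁸*g²

Inside the bracket: g² · d³
Raise to the power 3: g⁶ · d⁹
Multiply by (g^-4) · (d^-1): add exponents.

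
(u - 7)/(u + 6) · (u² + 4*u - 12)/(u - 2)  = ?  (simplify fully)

u - 7

Factor: u² + 4*u - 12 = (u - 2)·(u + 6)
Cancel the common factors (u + 6), (u - 2).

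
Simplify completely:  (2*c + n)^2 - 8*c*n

Expanding gives 4*c^2 - 4*c*n + n^2, a perfect square.

(2*c - n)^2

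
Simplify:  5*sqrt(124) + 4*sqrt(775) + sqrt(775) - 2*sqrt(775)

25*sqrt(31)

5*sqrt(124) = 10*sqrt(31); 4*sqrt(775) = 20*sqrt(31); sqrt(775) = 5*sqrt(31); 2*sqrt(775) = 10*sqrt(31)
Combine: (10 + 20 + 5 - 10)·sqrt(31) = 25*sqrt(31)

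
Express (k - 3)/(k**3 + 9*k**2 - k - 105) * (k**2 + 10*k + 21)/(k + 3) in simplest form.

Factor: k**3 + 9*k**2 - k - 105 = (k - 3)*(k + 7)*(k + 5);  k**2 + 10*k + 21 = (k + 7)*(k + 3)
Cancel the common factors (k + 3), (k + 7), (k - 3).

1/(k + 5)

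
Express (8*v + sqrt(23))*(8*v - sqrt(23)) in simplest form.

(8*v)**2 - (sqrt(23))**2 = 64*v**2 - 23.

64*v**2 - 23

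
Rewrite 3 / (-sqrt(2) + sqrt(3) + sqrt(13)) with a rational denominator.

Group as (sqrt(3) + sqrt(13)) - sqrt(2); multiply by (sqrt(3) + sqrt(13)) + sqrt(2), then rationalise the remaining surd.

(-18*sqrt(3) - 3*sqrt(78) + 21*sqrt(2) + 12*sqrt(13))/20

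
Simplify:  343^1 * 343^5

7^18

343^1 = 7^3; 343^5 = 7^15
Combine exponents: 7^18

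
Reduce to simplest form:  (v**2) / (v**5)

v**(-3)

Quotient: (v**-3)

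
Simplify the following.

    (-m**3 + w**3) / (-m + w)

Factor as (a-b)(a**2+ab+b**2) with a=w, b=m.

m**2 + m*w + w**2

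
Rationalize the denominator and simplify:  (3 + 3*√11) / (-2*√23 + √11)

(-2*√253 - 11 - 2*√23 - √11)/27

Multiply numerator and denominator by √11 + 2*√23.
Denominator becomes -81; numerator becomes 3*√11 + 6*√23 + 33 + 6*√253.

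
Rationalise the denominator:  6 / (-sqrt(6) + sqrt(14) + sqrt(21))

(-174*sqrt(6) - 6*sqrt(21) + 78*sqrt(14) + 504)/335

Group as (sqrt(14) + sqrt(21)) - sqrt(6); multiply by (sqrt(14) + sqrt(21)) + sqrt(6), then rationalise the remaining surd.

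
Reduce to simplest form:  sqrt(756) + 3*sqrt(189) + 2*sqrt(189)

21*sqrt(21)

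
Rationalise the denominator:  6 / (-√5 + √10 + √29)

Group as (√10 + √29) - √5; multiply by (√10 + √29) + √5, then rationalise the remaining surd.

-51*√5 - 21*√29 + 36*√10 + 15*√58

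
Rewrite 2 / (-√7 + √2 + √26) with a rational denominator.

(-62*√2 - 8*√91 + 42*√7 + 34*√26)/233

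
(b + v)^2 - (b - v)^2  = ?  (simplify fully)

Write as f(b,v) - f(b,-v) and expand.

4*b*v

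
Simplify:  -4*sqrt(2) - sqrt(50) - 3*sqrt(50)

-24*sqrt(2)

4*sqrt(2) = 4*sqrt(2); sqrt(50) = 5*sqrt(2); 3*sqrt(50) = 15*sqrt(2)
Combine: (-4 - 5 - 15)·sqrt(2) = -24*sqrt(2)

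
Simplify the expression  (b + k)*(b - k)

Product of conjugates: (P+Q)(P-Q) = P^2 - Q^2.

b^2 - k^2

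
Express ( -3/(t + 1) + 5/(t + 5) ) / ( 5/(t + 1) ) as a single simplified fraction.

(2*t - 10)/(5*t + 25)

Numerator: -3/(t + 1) + 5/(t + 5) = (2*t - 10)/(t^2 + 6*t + 5)
Denominator: 5/(t + 1) = 5/(t + 1)
Divide: ((2*t - 10)/(t^2 + 6*t + 5)) · (t/5 + 1/5) = (2*t - 10)/(5*t + 25)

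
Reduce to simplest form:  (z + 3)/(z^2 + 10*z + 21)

Factor: z^2 + 10*z + 21 = (z + 7)*(z + 3)
Cancel the common factor (z + 3).

1/(z + 7)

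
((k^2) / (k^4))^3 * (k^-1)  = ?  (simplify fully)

k^(-7)

Inside the bracket: (k^-2)
Raise to the power 3: (k^-6)
Multiply by (k^-1): add exponents.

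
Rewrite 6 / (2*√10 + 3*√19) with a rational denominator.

(-12*√10 + 18*√19)/131

Multiply numerator and denominator by -3*√19 + 2*√10.
Denominator becomes -131; numerator becomes -18*√19 + 12*√10.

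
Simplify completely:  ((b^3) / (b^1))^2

Inside the bracket: b^2
Raise to the power 2: b^4

b^4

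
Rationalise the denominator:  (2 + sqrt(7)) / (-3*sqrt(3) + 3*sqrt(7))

Multiply numerator and denominator by 3*sqrt(3) + 3*sqrt(7).
Denominator becomes 36; numerator becomes 6*sqrt(3) + 3*sqrt(21) + 6*sqrt(7) + 21.

(2*sqrt(3) + sqrt(21) + 2*sqrt(7) + 7)/12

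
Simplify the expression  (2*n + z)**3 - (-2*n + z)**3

Only the odd-power cross terms survive.

16*n**3 + 12*n*z**2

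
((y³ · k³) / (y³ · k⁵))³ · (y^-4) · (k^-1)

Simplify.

Inside the bracket: (k^-2)
Raise to the power 3: (k^-6)
Multiply by (y^-4) · (k^-1): add exponents.

1/(k⁷*y⁴)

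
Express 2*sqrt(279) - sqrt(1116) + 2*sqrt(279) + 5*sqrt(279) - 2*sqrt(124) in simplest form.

17*sqrt(31)

2*sqrt(279) = 6*sqrt(31); sqrt(1116) = 6*sqrt(31); 2*sqrt(279) = 6*sqrt(31); 5*sqrt(279) = 15*sqrt(31); 2*sqrt(124) = 4*sqrt(31)
Combine: (6 - 6 + 6 + 15 - 4)·sqrt(31) = 17*sqrt(31)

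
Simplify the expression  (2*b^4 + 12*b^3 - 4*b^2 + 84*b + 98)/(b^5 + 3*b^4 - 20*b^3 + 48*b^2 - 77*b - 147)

Factor: 2*b^4 + 12*b^3 - 4*b^2 + 84*b + 98 = 2*(b^2 - 2*b + 7)*(b + 1)*(b + 7);  b^5 + 3*b^4 - 20*b^3 + 48*b^2 - 77*b - 147 = (b + 1)*(b - 3)*(b^2 - 2*b + 7)*(b + 7)
Cancel the common factors (b^2 - 2*b + 7), (b + 7), (b + 1).

2/(b - 3)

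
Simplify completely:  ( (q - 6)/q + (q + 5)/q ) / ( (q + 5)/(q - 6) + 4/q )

Numerator: (q - 6)/q + (q + 5)/q = (2*q - 1)/q
Denominator: (q + 5)/(q - 6) + 4/q = (q² + 9*q - 24)/(q² - 6*q)
Divide: ((2*q - 1)/q) · ((q² - 6*q)/(q² + 9*q - 24)) = (2*q² - 13*q + 6)/(q² + 9*q - 24)

(2*q² - 13*q + 6)/(q² + 9*q - 24)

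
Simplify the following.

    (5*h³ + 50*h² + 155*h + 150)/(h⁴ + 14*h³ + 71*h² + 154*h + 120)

Factor: 5*h³ + 50*h² + 155*h + 150 = 5·(h + 5)·(h + 2)·(h + 3);  h⁴ + 14*h³ + 71*h² + 154*h + 120 = (h + 3)·(h + 4)·(h + 2)·(h + 5)
Cancel the common factors (h + 5), (h + 3), (h + 2).

5/(h + 4)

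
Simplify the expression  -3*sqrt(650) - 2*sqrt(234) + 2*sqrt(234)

-15*sqrt(26)

3*sqrt(650) = 15*sqrt(26); 2*sqrt(234) = 6*sqrt(26); 2*sqrt(234) = 6*sqrt(26)
Combine: (-15 - 6 + 6)·sqrt(26) = -15*sqrt(26)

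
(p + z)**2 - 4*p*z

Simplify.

Expanding gives p**2 - 2*p*z + z**2, a perfect square.

(p - z)**2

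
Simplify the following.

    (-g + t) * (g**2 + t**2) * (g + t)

-g**4 + t**4

(t+g)(t-g) = -g**2 + t**2; continue pairing.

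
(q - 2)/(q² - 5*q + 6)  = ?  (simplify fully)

1/(q - 3)

Factor: q² - 5*q + 6 = (q - 3)·(q - 2)
Cancel the common factor (q - 2).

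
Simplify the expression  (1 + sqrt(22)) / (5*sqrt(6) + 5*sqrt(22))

(-2*sqrt(33) - sqrt(6) + sqrt(22) + 22)/80

Multiply numerator and denominator by -5*sqrt(6) + 5*sqrt(22).
Denominator becomes 400; numerator becomes -10*sqrt(33) - 5*sqrt(6) + 5*sqrt(22) + 110.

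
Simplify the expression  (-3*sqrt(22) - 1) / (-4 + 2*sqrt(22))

Multiply numerator and denominator by -2*sqrt(22) - 4.
Denominator becomes -72; numerator becomes 14*sqrt(22) + 136.

(-68 - 7*sqrt(22))/36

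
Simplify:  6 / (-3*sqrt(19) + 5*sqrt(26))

Multiply numerator and denominator by 3*sqrt(19) + 5*sqrt(26).
Denominator becomes 479; numerator becomes 18*sqrt(19) + 30*sqrt(26).

(18*sqrt(19) + 30*sqrt(26))/479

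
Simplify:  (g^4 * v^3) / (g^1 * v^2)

Quotient: g^3 * v^1

g^3*v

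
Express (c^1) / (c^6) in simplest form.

Quotient: (c^-5)

c^(-5)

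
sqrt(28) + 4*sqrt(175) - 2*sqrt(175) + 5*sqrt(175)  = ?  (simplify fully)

sqrt(28) = 2*sqrt(7); 4*sqrt(175) = 20*sqrt(7); 2*sqrt(175) = 10*sqrt(7); 5*sqrt(175) = 25*sqrt(7)
Combine: (2 + 20 - 10 + 25)·sqrt(7) = 37*sqrt(7)

37*sqrt(7)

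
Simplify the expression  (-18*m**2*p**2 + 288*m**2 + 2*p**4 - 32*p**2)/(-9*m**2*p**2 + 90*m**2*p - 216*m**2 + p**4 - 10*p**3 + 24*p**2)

(2*p + 8)/(p - 6)

Factor: -18*m**2*p**2 + 288*m**2 + 2*p**4 - 32*p**2 = 2*(-3*m + p)*(3*m + p)*(p - 4)*(p + 4);  -9*m**2*p**2 + 90*m**2*p - 216*m**2 + p**4 - 10*p**3 + 24*p**2 = (3*m + p)*(p - 4)*(p - 6)*(-3*m + p)
Cancel the common factors (p - 4), (3*m + p), (-3*m + p).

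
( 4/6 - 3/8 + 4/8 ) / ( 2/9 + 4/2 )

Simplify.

Numerator: 4/6 - 3/8 + 4/8 = 19/24
Denominator: 2/9 + 4/2 = 20/9
Divide: (19/24) · (9/20) = 57/160

57/160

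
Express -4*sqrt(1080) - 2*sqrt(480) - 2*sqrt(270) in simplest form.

4*sqrt(1080) = 24*sqrt(30); 2*sqrt(480) = 8*sqrt(30); 2*sqrt(270) = 6*sqrt(30)
Combine: (-24 - 8 - 6)·sqrt(30) = -38*sqrt(30)

-38*sqrt(30)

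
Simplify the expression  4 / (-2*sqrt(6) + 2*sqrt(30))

(sqrt(6) + sqrt(30))/12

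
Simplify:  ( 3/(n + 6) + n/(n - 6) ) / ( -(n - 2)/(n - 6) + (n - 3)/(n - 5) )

(-n**3 - 4*n**2 + 63*n - 90)/(2*n**2 + 4*n - 48)

Numerator: 3/(n + 6) + n/(n - 6) = (n**2 + 9*n - 18)/(n**2 - 36)
Denominator: -(n - 2)/(n - 6) + (n - 3)/(n - 5) = (-2*n + 8)/(n**2 - 11*n + 30)
Divide: ((n**2 + 9*n - 18)/(n**2 - 36)) · ((n**2 - 11*n + 30)/(-2*n + 8)) = (-n**3 - 4*n**2 + 63*n - 90)/(2*n**2 + 4*n - 48)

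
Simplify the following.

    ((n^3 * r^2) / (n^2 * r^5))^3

n^3/r^9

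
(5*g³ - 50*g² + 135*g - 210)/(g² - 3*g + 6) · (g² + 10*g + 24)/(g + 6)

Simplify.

5*g² - 15*g - 140

Factor: 5*g³ - 50*g² + 135*g - 210 = 5·(g² - 3*g + 6)·(g - 7);  g² + 10*g + 24 = (g + 4)·(g + 6)
Cancel the common factors (g² - 3*g + 6), (g + 6).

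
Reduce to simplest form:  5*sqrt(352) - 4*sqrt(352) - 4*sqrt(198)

5*sqrt(352) = 20*sqrt(22); 4*sqrt(352) = 16*sqrt(22); 4*sqrt(198) = 12*sqrt(22)
Combine: (20 - 16 - 12)·sqrt(22) = -8*sqrt(22)

-8*sqrt(22)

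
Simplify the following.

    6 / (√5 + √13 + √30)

Group as (√13 + √30) + √5; multiply by (√13 + √30) - √5, then rationalise the remaining surd.

(-15*√78 - 18*√30 + 33*√13 + 57*√5)/29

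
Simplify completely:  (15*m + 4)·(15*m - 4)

Product of conjugates: (P+Q)(P-Q) = P^2 - Q^2.

225*m² - 16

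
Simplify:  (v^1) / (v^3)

v^(-2)

Quotient: (v^-2)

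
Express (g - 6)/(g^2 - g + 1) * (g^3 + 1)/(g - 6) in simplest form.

Factor: g^3 + 1 = (g + 1)*(g^2 - g + 1)
Cancel the common factors (g^2 - g + 1), (g - 6).

g + 1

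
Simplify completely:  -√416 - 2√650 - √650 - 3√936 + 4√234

-25*√26

√416 = 4*√26; 2√650 = 10*√26; √650 = 5*√26; 3√936 = 18*√26; 4√234 = 12*√26
Combine: (-4 - 10 - 5 - 18 + 12)·√26 = -25*√26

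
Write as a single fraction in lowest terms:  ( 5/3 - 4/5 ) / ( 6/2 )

13/45

Numerator: 5/3 - 4/5 = 13/15
Denominator: 6/2 = 3
Divide: (13/15) · (1/3) = 13/45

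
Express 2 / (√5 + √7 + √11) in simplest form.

(-4*√385 + 2*√11 + 18*√7 + 26*√5)/139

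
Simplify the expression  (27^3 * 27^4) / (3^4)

3^17

27^3 = 3^9; 27^4 = 3^12; 3^4 = 3^4
Combine exponents: 3^17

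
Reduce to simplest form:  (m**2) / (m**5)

m**(-3)

Quotient: (m**-3)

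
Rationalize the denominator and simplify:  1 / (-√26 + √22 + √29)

Group as (√22 + √29) - √26; multiply by (√22 + √29) + √26, then rationalise the remaining surd.

(-25*√26 + 19*√29 + 33*√22 + 4*√4147)/1927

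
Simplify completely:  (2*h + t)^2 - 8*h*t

After expansion: 4*h^2 - 4*h*t + t^2 — a perfect-square trinomial.

(2*h - t)^2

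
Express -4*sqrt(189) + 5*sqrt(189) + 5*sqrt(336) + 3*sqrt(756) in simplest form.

41*sqrt(21)

4*sqrt(189) = 12*sqrt(21); 5*sqrt(189) = 15*sqrt(21); 5*sqrt(336) = 20*sqrt(21); 3*sqrt(756) = 18*sqrt(21)
Combine: (-12 + 15 + 20 + 18)·sqrt(21) = 41*sqrt(21)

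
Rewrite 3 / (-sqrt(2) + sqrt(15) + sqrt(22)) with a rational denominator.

(-105*sqrt(2) - 15*sqrt(22) + 27*sqrt(15) + 12*sqrt(165))/95

Group as (sqrt(15) + sqrt(22)) - sqrt(2); multiply by (sqrt(15) + sqrt(22)) + sqrt(2), then rationalise the remaining surd.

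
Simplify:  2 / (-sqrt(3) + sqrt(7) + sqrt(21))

(-34*sqrt(7) - 84 + 50*sqrt(3) + 22*sqrt(21))/37

Group as (sqrt(7) + sqrt(21)) - sqrt(3); multiply by (sqrt(7) + sqrt(21)) + sqrt(3), then rationalise the remaining surd.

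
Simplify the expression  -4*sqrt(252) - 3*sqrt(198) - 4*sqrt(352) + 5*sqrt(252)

4*sqrt(252) = 24*sqrt(7); 3*sqrt(198) = 9*sqrt(22); 4*sqrt(352) = 16*sqrt(22); 5*sqrt(252) = 30*sqrt(7)

-25*sqrt(22) + 6*sqrt(7)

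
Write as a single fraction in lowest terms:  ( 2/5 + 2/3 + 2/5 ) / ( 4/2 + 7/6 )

44/95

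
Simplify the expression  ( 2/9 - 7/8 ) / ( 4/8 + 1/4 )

-47/54

Numerator: 2/9 - 7/8 = -47/72
Denominator: 4/8 + 1/4 = 3/4
Divide: (-47/72) · (4/3) = -47/54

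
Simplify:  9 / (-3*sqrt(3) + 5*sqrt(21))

(9*sqrt(3) + 15*sqrt(21))/166

Multiply numerator and denominator by 3*sqrt(3) + 5*sqrt(21).
Denominator becomes 498; numerator becomes 27*sqrt(3) + 45*sqrt(21).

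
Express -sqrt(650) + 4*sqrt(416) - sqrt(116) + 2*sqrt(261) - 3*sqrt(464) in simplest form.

sqrt(650) = 5*sqrt(26); 4*sqrt(416) = 16*sqrt(26); sqrt(116) = 2*sqrt(29); 2*sqrt(261) = 6*sqrt(29); 3*sqrt(464) = 12*sqrt(29)

-8*sqrt(29) + 11*sqrt(26)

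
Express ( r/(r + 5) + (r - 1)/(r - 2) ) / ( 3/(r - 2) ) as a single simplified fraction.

(2*r^2 + 2*r - 5)/(3*r + 15)

Numerator: r/(r + 5) + (r - 1)/(r - 2) = (2*r^2 + 2*r - 5)/(r^2 + 3*r - 10)
Denominator: 3/(r - 2) = 3/(r - 2)
Divide: ((2*r^2 + 2*r - 5)/(r^2 + 3*r - 10)) · (r/3 - 2/3) = (2*r^2 + 2*r - 5)/(3*r + 15)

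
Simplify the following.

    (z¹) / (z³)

z^(-2)

Quotient: (z^-2)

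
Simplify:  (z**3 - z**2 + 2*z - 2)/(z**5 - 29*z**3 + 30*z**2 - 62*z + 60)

Factor: z**3 - z**2 + 2*z - 2 = (z**2 + 2)*(z - 1);  z**5 - 29*z**3 + 30*z**2 - 62*z + 60 = (z + 6)*(z - 1)*(z**2 + 2)*(z - 5)
Cancel the common factors (z**2 + 2), (z - 1).

1/(z**2 + z - 30)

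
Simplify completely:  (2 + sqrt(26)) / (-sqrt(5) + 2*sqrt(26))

Multiply numerator and denominator by sqrt(5) + 2*sqrt(26).
Denominator becomes 99; numerator becomes 2*sqrt(5) + sqrt(130) + 4*sqrt(26) + 52.

(2*sqrt(5) + sqrt(130) + 4*sqrt(26) + 52)/99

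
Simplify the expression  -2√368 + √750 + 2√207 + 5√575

2√368 = 8*√23; √750 = 5*√30; 2√207 = 6*√23; 5√575 = 25*√23

5*√30 + 23*√23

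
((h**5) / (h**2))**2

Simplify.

Inside the bracket: h**3
Raise to the power 2: h**6

h**6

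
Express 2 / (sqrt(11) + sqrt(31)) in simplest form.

Multiply numerator and denominator by -sqrt(11) + sqrt(31).
Denominator becomes 20; numerator becomes -2*sqrt(11) + 2*sqrt(31).

(-sqrt(11) + sqrt(31))/10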